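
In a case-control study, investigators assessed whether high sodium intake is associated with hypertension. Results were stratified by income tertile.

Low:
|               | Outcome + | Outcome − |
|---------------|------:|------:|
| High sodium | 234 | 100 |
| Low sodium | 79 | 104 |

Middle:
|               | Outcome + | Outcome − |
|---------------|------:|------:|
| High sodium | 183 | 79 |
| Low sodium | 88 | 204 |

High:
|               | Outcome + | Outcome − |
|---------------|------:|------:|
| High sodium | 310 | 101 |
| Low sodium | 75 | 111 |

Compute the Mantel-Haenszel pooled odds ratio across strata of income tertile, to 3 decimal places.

4.247

OR_MH = Σ(aᵢdᵢ/nᵢ) / Σ(bᵢcᵢ/nᵢ), where nᵢ is the stratum total.
Stratum 1 (Low): n = 517; a·d/n = 234·104/517 = 47.0716; b·c/n = 100·79/517 = 15.2805
Stratum 2 (Middle): n = 554; a·d/n = 183·204/554 = 67.3863; b·c/n = 79·88/554 = 12.5487
Stratum 3 (High): n = 597; a·d/n = 310·111/597 = 57.6382; b·c/n = 101·75/597 = 12.6884
OR_MH = (47.0716 + 67.3863 + 57.6382) / (15.2805 + 12.5487 + 12.6884) = 172.0960 / 40.5176 = 4.24743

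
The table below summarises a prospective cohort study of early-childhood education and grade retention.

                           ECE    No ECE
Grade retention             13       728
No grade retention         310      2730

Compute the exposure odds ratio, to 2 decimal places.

Reading the table with exposure as columns: a = 13 (ECE, case), b = 310 (ECE, non-case), c = 728 (No ECE, case), d = 2730.
OR = (a·d)/(b·c) = (13 × 2730) / (310 × 728) = 35490 / 225680 = 0.15726
Exposure is associated with lower odds of grade retention (OR = 0.16 < 1).

0.16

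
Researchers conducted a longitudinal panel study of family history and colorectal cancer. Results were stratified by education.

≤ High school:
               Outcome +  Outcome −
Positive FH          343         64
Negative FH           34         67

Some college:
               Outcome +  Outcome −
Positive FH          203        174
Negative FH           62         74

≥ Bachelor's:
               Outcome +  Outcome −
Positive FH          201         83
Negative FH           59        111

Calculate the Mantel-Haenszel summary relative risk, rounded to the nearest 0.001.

1.798

RR_MH = Σ(aᵢ·n₀ᵢ/nᵢ) / Σ(cᵢ·n₁ᵢ/nᵢ), with n₁ᵢ = aᵢ+bᵢ (exposed), n₀ᵢ = cᵢ+dᵢ (unexposed), nᵢ = n₁ᵢ+n₀ᵢ.
Stratum 1 (≤ High school): n₁ = 407, n₀ = 101, n = 508; a·n₀/n = 343·101/508 = 68.1949; c·n₁/n = 34·407/508 = 27.2402
Stratum 2 (Some college): n₁ = 377, n₀ = 136, n = 513; a·n₀/n = 203·136/513 = 53.8168; c·n₁/n = 62·377/513 = 45.5634
Stratum 3 (≥ Bachelor's): n₁ = 284, n₀ = 170, n = 454; a·n₀/n = 201·170/454 = 75.2643; c·n₁/n = 59·284/454 = 36.9075
RR_MH = (68.1949 + 53.8168 + 75.2643) / (27.2402 + 45.5634 + 36.9075) = 197.2760 / 109.7110 = 1.79814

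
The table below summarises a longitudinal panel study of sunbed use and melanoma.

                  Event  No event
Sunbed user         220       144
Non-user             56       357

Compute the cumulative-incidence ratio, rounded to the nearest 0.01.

Cells: a = 220, b = 144, c = 56, d = 357.
Risk in exposed = 220/364 = 0.60440; risk in unexposed = 56/413 = 0.13559.
RR = 0.60440 / 0.13559 = 4.45742
The risk among the exposed is 4.46 times that among the unexposed.

4.46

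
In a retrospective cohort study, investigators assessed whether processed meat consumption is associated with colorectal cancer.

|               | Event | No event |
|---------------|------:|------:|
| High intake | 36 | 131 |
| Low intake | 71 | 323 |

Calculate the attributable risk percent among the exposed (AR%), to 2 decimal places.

Cells: a = 36, b = 131, c = 71, d = 323.
Risk in exposed = 36/167 = 0.21557; risk in unexposed = 71/394 = 0.18020.
RR = 0.21557/0.18020 = 1.19626
AR% = (RR − 1)/RR × 100 = (1.19626 − 1)/1.19626 × 100 = 16.4058%

16.41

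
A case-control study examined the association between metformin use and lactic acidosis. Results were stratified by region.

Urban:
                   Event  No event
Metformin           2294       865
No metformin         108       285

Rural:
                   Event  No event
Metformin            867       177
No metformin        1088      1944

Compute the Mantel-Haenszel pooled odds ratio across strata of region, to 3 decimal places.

OR_MH = Σ(aᵢdᵢ/nᵢ) / Σ(bᵢcᵢ/nᵢ), where nᵢ is the stratum total.
Stratum 1 (Urban): n = 3552; a·d/n = 2294·285/3552 = 184.0625; b·c/n = 865·108/3552 = 26.3007
Stratum 2 (Rural): n = 4076; a·d/n = 867·1944/4076 = 413.5054; b·c/n = 177·1088/4076 = 47.2463
OR_MH = (184.0625 + 413.5054) / (26.3007 + 47.2463) = 597.5679 / 73.5470 = 8.12498

8.125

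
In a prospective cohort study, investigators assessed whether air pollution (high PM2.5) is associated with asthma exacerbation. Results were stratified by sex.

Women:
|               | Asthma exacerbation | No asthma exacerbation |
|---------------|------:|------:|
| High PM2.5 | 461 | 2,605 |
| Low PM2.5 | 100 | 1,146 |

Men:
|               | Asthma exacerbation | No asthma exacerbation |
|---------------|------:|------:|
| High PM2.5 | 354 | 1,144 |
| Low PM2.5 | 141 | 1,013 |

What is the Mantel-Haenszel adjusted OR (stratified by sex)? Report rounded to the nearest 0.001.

OR_MH = Σ(aᵢdᵢ/nᵢ) / Σ(bᵢcᵢ/nᵢ), where nᵢ is the stratum total.
Stratum 1 (Women): n = 4312; a·d/n = 461·1146/4312 = 122.5199; b·c/n = 2605·100/4312 = 60.4128
Stratum 2 (Men): n = 2652; a·d/n = 354·1013/2652 = 135.2195; b·c/n = 1144·141/2652 = 60.8235
OR_MH = (122.5199 + 135.2195) / (60.4128 + 60.8235) = 257.7394 / 121.2363 = 2.12593

2.126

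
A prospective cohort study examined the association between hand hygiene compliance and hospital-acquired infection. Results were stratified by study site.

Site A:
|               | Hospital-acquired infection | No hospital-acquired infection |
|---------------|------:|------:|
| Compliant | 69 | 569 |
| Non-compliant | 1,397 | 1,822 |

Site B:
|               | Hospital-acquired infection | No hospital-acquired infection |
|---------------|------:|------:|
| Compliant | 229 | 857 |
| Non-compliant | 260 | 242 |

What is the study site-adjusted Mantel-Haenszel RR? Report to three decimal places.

RR_MH = Σ(aᵢ·n₀ᵢ/nᵢ) / Σ(cᵢ·n₁ᵢ/nᵢ), with n₁ᵢ = aᵢ+bᵢ (exposed), n₀ᵢ = cᵢ+dᵢ (unexposed), nᵢ = n₁ᵢ+n₀ᵢ.
Stratum 1 (Site A): n₁ = 638, n₀ = 3219, n = 3857; a·n₀/n = 69·3219/3857 = 57.5865; c·n₁/n = 1397·638/3857 = 231.0827
Stratum 2 (Site B): n₁ = 1086, n₀ = 502, n = 1588; a·n₀/n = 229·502/1588 = 72.3917; c·n₁/n = 260·1086/1588 = 177.8086
RR_MH = (57.5865 + 72.3917) / (231.0827 + 177.8086) = 129.9782 / 408.8913 = 0.31788

0.318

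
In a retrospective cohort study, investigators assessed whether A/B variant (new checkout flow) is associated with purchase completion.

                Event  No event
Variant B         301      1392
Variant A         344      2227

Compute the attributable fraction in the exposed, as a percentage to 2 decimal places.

24.74

Cells: a = 301, b = 1392, c = 344, d = 2227.
Risk in exposed = 301/1693 = 0.17779; risk in unexposed = 344/2571 = 0.13380.
RR = 0.17779/0.13380 = 1.32878
AR% = (RR − 1)/RR × 100 = (1.32878 − 1)/1.32878 × 100 = 24.7430%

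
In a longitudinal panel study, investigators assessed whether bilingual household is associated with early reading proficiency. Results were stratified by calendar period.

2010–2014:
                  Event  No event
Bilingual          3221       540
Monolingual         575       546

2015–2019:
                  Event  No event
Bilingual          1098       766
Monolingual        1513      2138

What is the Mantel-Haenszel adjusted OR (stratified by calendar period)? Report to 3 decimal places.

OR_MH = Σ(aᵢdᵢ/nᵢ) / Σ(bᵢcᵢ/nᵢ), where nᵢ is the stratum total.
Stratum 1 (2010–2014): n = 4882; a·d/n = 3221·546/4882 = 360.2347; b·c/n = 540·575/4882 = 63.6010
Stratum 2 (2015–2019): n = 5515; a·d/n = 1098·2138/5515 = 425.6617; b·c/n = 766·1513/5515 = 210.1465
OR_MH = (360.2347 + 425.6617) / (63.6010 + 210.1465) = 785.8964 / 273.7475 = 2.87088

2.871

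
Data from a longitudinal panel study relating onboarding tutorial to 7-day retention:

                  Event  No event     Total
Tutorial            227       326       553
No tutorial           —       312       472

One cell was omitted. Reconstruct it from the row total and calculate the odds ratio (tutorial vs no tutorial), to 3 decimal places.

The missing cell is in the unexposed row: 472 − 312 = 160.
So a = 227, b = 326, c = 160, d = 312.
OR = (a·d)/(b·c) = (227 × 312) / (326 × 160) = 70824 / 52160 = 1.35782

1.358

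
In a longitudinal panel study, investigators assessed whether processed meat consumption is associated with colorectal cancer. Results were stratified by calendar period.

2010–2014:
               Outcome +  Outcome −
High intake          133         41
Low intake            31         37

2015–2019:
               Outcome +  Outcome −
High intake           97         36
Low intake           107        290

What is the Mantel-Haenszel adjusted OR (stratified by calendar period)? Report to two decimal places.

OR_MH = Σ(aᵢdᵢ/nᵢ) / Σ(bᵢcᵢ/nᵢ), where nᵢ is the stratum total.
Stratum 1 (2010–2014): n = 242; a·d/n = 133·37/242 = 20.3347; b·c/n = 41·31/242 = 5.2521
Stratum 2 (2015–2019): n = 530; a·d/n = 97·290/530 = 53.0755; b·c/n = 36·107/530 = 7.2679
OR_MH = (20.3347 + 53.0755) / (5.2521 + 7.2679) = 73.4102 / 12.5200 = 5.86344

5.86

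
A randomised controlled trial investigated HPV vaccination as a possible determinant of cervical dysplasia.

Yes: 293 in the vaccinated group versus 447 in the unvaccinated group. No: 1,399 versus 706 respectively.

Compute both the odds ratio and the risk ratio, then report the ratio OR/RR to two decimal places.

From the description: a = 293, b = 1399, c = 447, d = 706.
OR = (293·706)/(1399·447) = 206858/625353 = 0.33079
Risk in exposed = 293/1692 = 0.17317; risk in unexposed = 447/1153 = 0.38768; RR = 0.44667
OR/RR = 0.33079 / 0.44667 = 0.74056
The outcome is not rare, so the OR lies further from 1 than the RR.

0.74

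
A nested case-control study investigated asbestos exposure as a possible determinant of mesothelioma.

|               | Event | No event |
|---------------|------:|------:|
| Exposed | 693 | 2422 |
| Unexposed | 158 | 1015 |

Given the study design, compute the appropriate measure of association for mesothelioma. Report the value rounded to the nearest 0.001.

Cells: a = 693, b = 2422, c = 158, d = 1015.
This is a nested case-control study: participants were sampled on outcome status, so risks in the source population cannot be estimated directly — relative risk is not valid here. The odds ratio is the appropriate measure.
OR = (a·d)/(b·c) = (693 × 1015) / (2422 × 158) = 703395 / 382676 = 1.83810

1.838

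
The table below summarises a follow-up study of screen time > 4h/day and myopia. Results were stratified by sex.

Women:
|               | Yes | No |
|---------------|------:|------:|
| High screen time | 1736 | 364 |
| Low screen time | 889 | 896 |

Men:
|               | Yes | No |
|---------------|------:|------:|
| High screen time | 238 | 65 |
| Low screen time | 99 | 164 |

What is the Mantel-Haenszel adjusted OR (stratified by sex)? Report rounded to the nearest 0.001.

OR_MH = Σ(aᵢdᵢ/nᵢ) / Σ(bᵢcᵢ/nᵢ), where nᵢ is the stratum total.
Stratum 1 (Women): n = 3885; a·d/n = 1736·896/3885 = 400.3748; b·c/n = 364·889/3885 = 83.2937
Stratum 2 (Men): n = 566; a·d/n = 238·164/566 = 68.9611; b·c/n = 65·99/566 = 11.3693
OR_MH = (400.3748 + 68.9611) / (83.2937 + 11.3693) = 469.3359 / 94.6630 = 4.95797

4.958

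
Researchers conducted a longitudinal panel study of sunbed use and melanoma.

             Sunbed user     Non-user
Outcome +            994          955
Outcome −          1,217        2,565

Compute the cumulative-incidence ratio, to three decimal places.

1.657

Reading the table with exposure as columns: a = 994 (Sunbed user, case), b = 1217 (Sunbed user, non-case), c = 955 (Non-user, case), d = 2565.
Risk in exposed = 994/2211 = 0.44957; risk in unexposed = 955/3520 = 0.27131.
RR = 0.44957 / 0.27131 = 1.65706
The risk among the exposed is 1.66 times that among the unexposed.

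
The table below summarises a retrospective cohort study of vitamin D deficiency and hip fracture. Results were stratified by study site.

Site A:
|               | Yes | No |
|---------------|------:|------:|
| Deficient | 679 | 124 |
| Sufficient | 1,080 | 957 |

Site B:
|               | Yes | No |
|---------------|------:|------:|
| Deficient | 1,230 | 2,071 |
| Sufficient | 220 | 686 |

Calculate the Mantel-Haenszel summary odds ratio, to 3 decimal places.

2.762

OR_MH = Σ(aᵢdᵢ/nᵢ) / Σ(bᵢcᵢ/nᵢ), where nᵢ is the stratum total.
Stratum 1 (Site A): n = 2840; a·d/n = 679·957/2840 = 228.8039; b·c/n = 124·1080/2840 = 47.1549
Stratum 2 (Site B): n = 4207; a·d/n = 1230·686/4207 = 200.5657; b·c/n = 2071·220/4207 = 108.3005
OR_MH = (228.8039 + 200.5657) / (47.1549 + 108.3005) = 429.3696 / 155.4554 = 2.76201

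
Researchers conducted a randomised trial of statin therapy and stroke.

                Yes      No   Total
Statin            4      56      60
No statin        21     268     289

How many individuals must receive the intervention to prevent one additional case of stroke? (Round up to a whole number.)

Risk in treated group = 4/60 = 0.06667; risk in control = 21/289 = 0.07266.
Absolute risk reduction = 0.07266 − 0.06667 = 0.00600
NNT = 1 / ARR = 1 / 0.00600 = 166.731 → round up → 167

167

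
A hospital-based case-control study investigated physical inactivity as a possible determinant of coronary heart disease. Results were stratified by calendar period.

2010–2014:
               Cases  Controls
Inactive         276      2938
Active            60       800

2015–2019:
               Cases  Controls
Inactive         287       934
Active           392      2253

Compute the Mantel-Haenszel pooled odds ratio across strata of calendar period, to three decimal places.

1.605

OR_MH = Σ(aᵢdᵢ/nᵢ) / Σ(bᵢcᵢ/nᵢ), where nᵢ is the stratum total.
Stratum 1 (2010–2014): n = 4074; a·d/n = 276·800/4074 = 54.1973; b·c/n = 2938·60/4074 = 43.2695
Stratum 2 (2015–2019): n = 3866; a·d/n = 287·2253/3866 = 167.2558; b·c/n = 934·392/3866 = 94.7046
OR_MH = (54.1973 + 167.2558) / (43.2695 + 94.7046) = 221.4532 / 137.9741 = 1.60503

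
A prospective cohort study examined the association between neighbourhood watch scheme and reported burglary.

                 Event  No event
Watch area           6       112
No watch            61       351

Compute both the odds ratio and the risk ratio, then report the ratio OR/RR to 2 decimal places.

0.90

Cells: a = 6, b = 112, c = 61, d = 351.
OR = (6·351)/(112·61) = 2106/6832 = 0.30826
Risk in exposed = 6/118 = 0.05085; risk in unexposed = 61/412 = 0.14806; RR = 0.34343
OR/RR = 0.30826 / 0.34343 = 0.89758
The outcome is not rare, so the OR lies further from 1 than the RR.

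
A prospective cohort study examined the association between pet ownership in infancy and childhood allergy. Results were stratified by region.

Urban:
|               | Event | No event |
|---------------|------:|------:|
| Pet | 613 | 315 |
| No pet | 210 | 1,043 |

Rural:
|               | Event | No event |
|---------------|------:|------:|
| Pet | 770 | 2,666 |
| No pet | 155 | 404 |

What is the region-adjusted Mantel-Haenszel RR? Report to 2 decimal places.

2.07

RR_MH = Σ(aᵢ·n₀ᵢ/nᵢ) / Σ(cᵢ·n₁ᵢ/nᵢ), with n₁ᵢ = aᵢ+bᵢ (exposed), n₀ᵢ = cᵢ+dᵢ (unexposed), nᵢ = n₁ᵢ+n₀ᵢ.
Stratum 1 (Urban): n₁ = 928, n₀ = 1253, n = 2181; a·n₀/n = 613·1253/2181 = 352.1729; c·n₁/n = 210·928/2181 = 89.3535
Stratum 2 (Rural): n₁ = 3436, n₀ = 559, n = 3995; a·n₀/n = 770·559/3995 = 107.7422; c·n₁/n = 155·3436/3995 = 133.3116
RR_MH = (352.1729 + 107.7422) / (89.3535 + 133.3116) = 459.9150 / 222.6651 = 2.06550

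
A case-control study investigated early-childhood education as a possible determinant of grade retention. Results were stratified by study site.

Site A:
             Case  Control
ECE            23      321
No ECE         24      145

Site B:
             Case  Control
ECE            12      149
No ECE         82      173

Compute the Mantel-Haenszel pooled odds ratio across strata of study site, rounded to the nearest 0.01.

0.26

OR_MH = Σ(aᵢdᵢ/nᵢ) / Σ(bᵢcᵢ/nᵢ), where nᵢ is the stratum total.
Stratum 1 (Site A): n = 513; a·d/n = 23·145/513 = 6.5010; b·c/n = 321·24/513 = 15.0175
Stratum 2 (Site B): n = 416; a·d/n = 12·173/416 = 4.9904; b·c/n = 149·82/416 = 29.3702
OR_MH = (6.5010 + 4.9904) / (15.0175 + 29.3702) = 11.4914 / 44.3877 = 0.25889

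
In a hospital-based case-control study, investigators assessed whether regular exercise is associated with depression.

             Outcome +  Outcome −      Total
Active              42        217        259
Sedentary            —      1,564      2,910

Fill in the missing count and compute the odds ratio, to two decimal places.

The missing cell is in the unexposed row: 2910 − 1564 = 1346.
So a = 42, b = 217, c = 1346, d = 1564.
OR = (a·d)/(b·c) = (42 × 1564) / (217 × 1346) = 65688 / 292082 = 0.22490

0.22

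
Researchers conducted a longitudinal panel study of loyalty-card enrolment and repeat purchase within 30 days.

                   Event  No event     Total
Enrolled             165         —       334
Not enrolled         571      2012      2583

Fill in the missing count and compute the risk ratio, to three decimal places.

The missing cell is in the exposed row: 334 − 165 = 169.
So a = 165, b = 169, c = 571, d = 2012.
RR = [a/(a+b)] / [c/(c+d)] = (165/334) / (571/2583) = 0.49401/0.22106 = 2.23473

2.235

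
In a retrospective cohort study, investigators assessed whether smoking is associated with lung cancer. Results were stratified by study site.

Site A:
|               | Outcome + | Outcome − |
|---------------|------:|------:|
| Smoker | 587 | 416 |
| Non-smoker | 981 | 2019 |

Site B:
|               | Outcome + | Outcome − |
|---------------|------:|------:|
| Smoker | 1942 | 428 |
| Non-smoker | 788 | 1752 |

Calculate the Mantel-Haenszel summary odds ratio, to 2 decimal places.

5.80

OR_MH = Σ(aᵢdᵢ/nᵢ) / Σ(bᵢcᵢ/nᵢ), where nᵢ is the stratum total.
Stratum 1 (Site A): n = 4003; a·d/n = 587·2019/4003 = 296.0662; b·c/n = 416·981/4003 = 101.9475
Stratum 2 (Site B): n = 4910; a·d/n = 1942·1752/4910 = 692.9499; b·c/n = 428·788/4910 = 68.6892
OR_MH = (296.0662 + 692.9499) / (101.9475 + 68.6892) = 989.0161 / 170.6367 = 5.79603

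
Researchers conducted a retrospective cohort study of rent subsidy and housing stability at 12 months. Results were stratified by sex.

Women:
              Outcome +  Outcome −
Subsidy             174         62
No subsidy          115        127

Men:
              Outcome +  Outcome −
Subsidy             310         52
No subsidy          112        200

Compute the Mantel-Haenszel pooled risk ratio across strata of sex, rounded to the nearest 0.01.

RR_MH = Σ(aᵢ·n₀ᵢ/nᵢ) / Σ(cᵢ·n₁ᵢ/nᵢ), with n₁ᵢ = aᵢ+bᵢ (exposed), n₀ᵢ = cᵢ+dᵢ (unexposed), nᵢ = n₁ᵢ+n₀ᵢ.
Stratum 1 (Women): n₁ = 236, n₀ = 242, n = 478; a·n₀/n = 174·242/478 = 88.0921; c·n₁/n = 115·236/478 = 56.7782
Stratum 2 (Men): n₁ = 362, n₀ = 312, n = 674; a·n₀/n = 310·312/674 = 143.5015; c·n₁/n = 112·362/674 = 60.1543
RR_MH = (88.0921 + 143.5015) / (56.7782 + 60.1543) = 231.5935 / 116.9325 = 1.98057

1.98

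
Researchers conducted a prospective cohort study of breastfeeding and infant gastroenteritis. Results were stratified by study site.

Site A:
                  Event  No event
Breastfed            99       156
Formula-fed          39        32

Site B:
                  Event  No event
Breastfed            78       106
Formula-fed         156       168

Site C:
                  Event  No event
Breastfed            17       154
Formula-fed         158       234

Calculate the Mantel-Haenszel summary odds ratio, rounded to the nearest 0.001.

OR_MH = Σ(aᵢdᵢ/nᵢ) / Σ(bᵢcᵢ/nᵢ), where nᵢ is the stratum total.
Stratum 1 (Site A): n = 326; a·d/n = 99·32/326 = 9.7178; b·c/n = 156·39/326 = 18.6626
Stratum 2 (Site B): n = 508; a·d/n = 78·168/508 = 25.7953; b·c/n = 106·156/508 = 32.5512
Stratum 3 (Site C): n = 563; a·d/n = 17·234/563 = 7.0657; b·c/n = 154·158/563 = 43.2185
OR_MH = (9.7178 + 25.7953 + 7.0657) / (18.6626 + 32.5512 + 43.2185) = 42.5788 / 94.4322 = 0.45089

0.451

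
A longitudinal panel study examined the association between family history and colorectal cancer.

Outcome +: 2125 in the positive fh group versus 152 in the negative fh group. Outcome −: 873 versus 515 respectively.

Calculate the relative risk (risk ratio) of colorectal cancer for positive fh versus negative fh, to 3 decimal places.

From the description: a = 2125, b = 873, c = 152, d = 515.
Risk in exposed = 2125/2998 = 0.70881; risk in unexposed = 152/667 = 0.22789.
RR = 0.70881 / 0.22789 = 3.11035
The risk among the exposed is 3.11 times that among the unexposed.

3.110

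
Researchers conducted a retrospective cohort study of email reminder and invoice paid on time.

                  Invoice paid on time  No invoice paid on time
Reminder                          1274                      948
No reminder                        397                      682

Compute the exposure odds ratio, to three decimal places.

Cells: a = 1274, b = 948, c = 397, d = 682.
OR = (a·d)/(b·c) = (1274 × 682) / (948 × 397) = 868868 / 376356 = 2.30863
The odds of invoice paid on time are about 2.31 times as high in the reminder group.

2.309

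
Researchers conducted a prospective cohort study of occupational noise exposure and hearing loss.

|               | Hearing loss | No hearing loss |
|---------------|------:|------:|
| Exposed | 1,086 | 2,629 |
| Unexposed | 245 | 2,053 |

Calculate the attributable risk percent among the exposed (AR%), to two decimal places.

63.53

Cells: a = 1086, b = 2629, c = 245, d = 2053.
Risk in exposed = 1086/3715 = 0.29233; risk in unexposed = 245/2298 = 0.10661.
RR = 0.29233/0.10661 = 2.74192
AR% = (RR − 1)/RR × 100 = (2.74192 − 1)/2.74192 × 100 = 63.5292%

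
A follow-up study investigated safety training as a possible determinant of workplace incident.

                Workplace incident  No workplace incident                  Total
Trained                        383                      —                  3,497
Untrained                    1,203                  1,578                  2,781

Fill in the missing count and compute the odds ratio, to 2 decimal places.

The missing cell is in the exposed row: 3497 − 383 = 3114.
So a = 383, b = 3114, c = 1203, d = 1578.
OR = (a·d)/(b·c) = (383 × 1578) / (3114 × 1203) = 604374 / 3746142 = 0.16133

0.16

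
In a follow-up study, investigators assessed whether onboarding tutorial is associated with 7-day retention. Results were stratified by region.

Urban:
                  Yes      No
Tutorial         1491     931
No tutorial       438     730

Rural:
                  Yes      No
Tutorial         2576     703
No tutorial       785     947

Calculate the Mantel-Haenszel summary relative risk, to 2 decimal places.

RR_MH = Σ(aᵢ·n₀ᵢ/nᵢ) / Σ(cᵢ·n₁ᵢ/nᵢ), with n₁ᵢ = aᵢ+bᵢ (exposed), n₀ᵢ = cᵢ+dᵢ (unexposed), nᵢ = n₁ᵢ+n₀ᵢ.
Stratum 1 (Urban): n₁ = 2422, n₀ = 1168, n = 3590; a·n₀/n = 1491·1168/3590 = 485.0942; c·n₁/n = 438·2422/3590 = 295.4975
Stratum 2 (Rural): n₁ = 3279, n₀ = 1732, n = 5011; a·n₀/n = 2576·1732/5011 = 890.3676; c·n₁/n = 785·3279/5011 = 513.6729
RR_MH = (485.0942 + 890.3676) / (295.4975 + 513.6729) = 1375.4617 / 809.1704 = 1.69984

1.70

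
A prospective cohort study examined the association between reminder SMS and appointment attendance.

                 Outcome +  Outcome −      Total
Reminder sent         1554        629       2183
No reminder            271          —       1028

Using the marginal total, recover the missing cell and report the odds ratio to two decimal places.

The missing cell is in the unexposed row: 1028 − 271 = 757.
So a = 1554, b = 629, c = 271, d = 757.
OR = (a·d)/(b·c) = (1554 × 757) / (629 × 271) = 1176378 / 170459 = 6.90124

6.90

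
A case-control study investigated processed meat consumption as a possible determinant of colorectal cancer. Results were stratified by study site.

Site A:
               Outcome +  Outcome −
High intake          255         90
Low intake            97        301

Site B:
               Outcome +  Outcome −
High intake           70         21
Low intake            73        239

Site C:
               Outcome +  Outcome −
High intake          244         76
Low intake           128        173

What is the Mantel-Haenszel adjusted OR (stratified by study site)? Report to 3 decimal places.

6.816

OR_MH = Σ(aᵢdᵢ/nᵢ) / Σ(bᵢcᵢ/nᵢ), where nᵢ is the stratum total.
Stratum 1 (Site A): n = 743; a·d/n = 255·301/743 = 103.3042; b·c/n = 90·97/743 = 11.7497
Stratum 2 (Site B): n = 403; a·d/n = 70·239/403 = 41.5136; b·c/n = 21·73/403 = 3.8040
Stratum 3 (Site C): n = 621; a·d/n = 244·173/621 = 67.9742; b·c/n = 76·128/621 = 15.6651
OR_MH = (103.3042 + 41.5136 + 67.9742) / (11.7497 + 3.8040 + 15.6651) = 212.7921 / 31.2187 = 6.81617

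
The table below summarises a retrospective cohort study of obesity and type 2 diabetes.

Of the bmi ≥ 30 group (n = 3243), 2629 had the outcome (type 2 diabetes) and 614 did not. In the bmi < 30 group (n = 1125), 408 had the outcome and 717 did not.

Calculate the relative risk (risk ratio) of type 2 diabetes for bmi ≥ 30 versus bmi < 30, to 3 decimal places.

2.235

From the description: a = 2629, b = 614, c = 408, d = 717.
Risk in exposed = 2629/3243 = 0.81067; risk in unexposed = 408/1125 = 0.36267.
RR = 0.81067 / 0.36267 = 2.23530
The risk among the exposed is 2.24 times that among the unexposed.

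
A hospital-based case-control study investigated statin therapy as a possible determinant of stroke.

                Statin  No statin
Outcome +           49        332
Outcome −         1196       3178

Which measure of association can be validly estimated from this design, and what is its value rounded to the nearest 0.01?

Reading the table with exposure as columns: a = 49 (Statin, case), b = 1196 (Statin, non-case), c = 332 (No statin, case), d = 3178.
This is a hospital-based case-control study: participants were sampled on outcome status, so risks in the source population cannot be estimated directly — relative risk is not valid here. The odds ratio is the appropriate measure.
OR = (a·d)/(b·c) = (49 × 3178) / (1196 × 332) = 155722 / 397072 = 0.39218

0.39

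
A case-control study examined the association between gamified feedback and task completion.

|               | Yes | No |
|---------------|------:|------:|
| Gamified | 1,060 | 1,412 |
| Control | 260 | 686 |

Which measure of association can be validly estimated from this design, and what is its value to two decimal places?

Cells: a = 1060, b = 1412, c = 260, d = 686.
This is a case-control study: participants were sampled on outcome status, so risks in the source population cannot be estimated directly — relative risk is not valid here. The odds ratio is the appropriate measure.
OR = (a·d)/(b·c) = (1060 × 686) / (1412 × 260) = 727160 / 367120 = 1.98071

1.98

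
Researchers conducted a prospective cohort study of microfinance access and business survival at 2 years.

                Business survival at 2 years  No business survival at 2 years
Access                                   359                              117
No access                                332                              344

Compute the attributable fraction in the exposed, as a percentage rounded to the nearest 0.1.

34.9

Cells: a = 359, b = 117, c = 332, d = 344.
Risk in exposed = 359/476 = 0.75420; risk in unexposed = 332/676 = 0.49112.
RR = 0.75420/0.49112 = 1.53566
AR% = (RR − 1)/RR × 100 = (1.53566 − 1)/1.53566 × 100 = 34.8816%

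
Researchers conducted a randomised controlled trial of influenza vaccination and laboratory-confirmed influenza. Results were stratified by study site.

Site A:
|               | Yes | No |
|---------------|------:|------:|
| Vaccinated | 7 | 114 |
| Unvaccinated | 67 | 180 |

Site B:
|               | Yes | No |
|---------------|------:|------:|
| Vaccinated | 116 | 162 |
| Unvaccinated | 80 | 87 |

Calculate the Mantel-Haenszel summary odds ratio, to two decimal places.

OR_MH = Σ(aᵢdᵢ/nᵢ) / Σ(bᵢcᵢ/nᵢ), where nᵢ is the stratum total.
Stratum 1 (Site A): n = 368; a·d/n = 7·180/368 = 3.4239; b·c/n = 114·67/368 = 20.7554
Stratum 2 (Site B): n = 445; a·d/n = 116·87/445 = 22.6787; b·c/n = 162·80/445 = 29.1236
OR_MH = (3.4239 + 22.6787) / (20.7554 + 29.1236) = 26.1026 / 49.8790 = 0.52332

0.52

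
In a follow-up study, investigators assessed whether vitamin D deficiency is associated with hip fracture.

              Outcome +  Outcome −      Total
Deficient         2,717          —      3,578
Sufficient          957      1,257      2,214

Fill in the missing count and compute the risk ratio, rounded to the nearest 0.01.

1.76

The missing cell is in the exposed row: 3578 − 2717 = 861.
So a = 2717, b = 861, c = 957, d = 1257.
RR = [a/(a+b)] / [c/(c+d)] = (2717/3578) / (957/2214) = 0.75936/0.43225 = 1.75677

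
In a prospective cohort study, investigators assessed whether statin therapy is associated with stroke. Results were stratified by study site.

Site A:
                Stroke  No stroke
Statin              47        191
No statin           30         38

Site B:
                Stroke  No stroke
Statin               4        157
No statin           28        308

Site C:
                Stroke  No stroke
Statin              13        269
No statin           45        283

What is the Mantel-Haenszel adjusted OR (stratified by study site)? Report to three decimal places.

OR_MH = Σ(aᵢdᵢ/nᵢ) / Σ(bᵢcᵢ/nᵢ), where nᵢ is the stratum total.
Stratum 1 (Site A): n = 306; a·d/n = 47·38/306 = 5.8366; b·c/n = 191·30/306 = 18.7255
Stratum 2 (Site B): n = 497; a·d/n = 4·308/497 = 2.4789; b·c/n = 157·28/497 = 8.8451
Stratum 3 (Site C): n = 610; a·d/n = 13·283/610 = 6.0311; b·c/n = 269·45/610 = 19.8443
OR_MH = (5.8366 + 2.4789 + 6.0311) / (18.7255 + 8.8451 + 19.8443) = 14.3466 / 47.4148 = 0.30258

0.303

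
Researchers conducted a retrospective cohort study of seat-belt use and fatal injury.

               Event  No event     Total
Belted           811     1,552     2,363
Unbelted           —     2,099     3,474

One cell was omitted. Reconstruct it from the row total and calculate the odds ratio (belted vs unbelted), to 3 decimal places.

The missing cell is in the unexposed row: 3474 − 2099 = 1375.
So a = 811, b = 1552, c = 1375, d = 2099.
OR = (a·d)/(b·c) = (811 × 2099) / (1552 × 1375) = 1702289 / 2134000 = 0.79770

0.798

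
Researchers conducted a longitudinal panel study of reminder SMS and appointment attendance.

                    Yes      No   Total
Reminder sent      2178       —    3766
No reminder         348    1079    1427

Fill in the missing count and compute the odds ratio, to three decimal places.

4.253

The missing cell is in the exposed row: 3766 − 2178 = 1588.
So a = 2178, b = 1588, c = 348, d = 1079.
OR = (a·d)/(b·c) = (2178 × 1079) / (1588 × 348) = 2350062 / 552624 = 4.25255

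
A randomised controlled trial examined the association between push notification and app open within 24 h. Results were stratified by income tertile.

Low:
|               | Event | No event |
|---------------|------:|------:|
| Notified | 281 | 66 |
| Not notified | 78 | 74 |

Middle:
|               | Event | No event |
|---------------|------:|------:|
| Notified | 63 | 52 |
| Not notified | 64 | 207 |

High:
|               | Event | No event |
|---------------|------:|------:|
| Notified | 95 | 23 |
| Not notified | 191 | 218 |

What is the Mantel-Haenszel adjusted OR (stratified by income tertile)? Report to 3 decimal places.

OR_MH = Σ(aᵢdᵢ/nᵢ) / Σ(bᵢcᵢ/nᵢ), where nᵢ is the stratum total.
Stratum 1 (Low): n = 499; a·d/n = 281·74/499 = 41.6713; b·c/n = 66·78/499 = 10.3166
Stratum 2 (Middle): n = 386; a·d/n = 63·207/386 = 33.7850; b·c/n = 52·64/386 = 8.6218
Stratum 3 (High): n = 527; a·d/n = 95·218/527 = 39.2979; b·c/n = 23·191/527 = 8.3359
OR_MH = (41.6713 + 33.7850 + 39.2979) / (10.3166 + 8.6218 + 8.3359) = 114.7542 / 27.2743 = 4.20742

4.207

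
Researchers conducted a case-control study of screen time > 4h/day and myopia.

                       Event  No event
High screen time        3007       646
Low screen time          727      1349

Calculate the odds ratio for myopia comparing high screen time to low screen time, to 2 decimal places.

Cells: a = 3007, b = 646, c = 727, d = 1349.
OR = (a·d)/(b·c) = (3007 × 1349) / (646 × 727) = 4056443 / 469642 = 8.63731
The odds of myopia are about 8.64 times as high in the high screen time group.

8.64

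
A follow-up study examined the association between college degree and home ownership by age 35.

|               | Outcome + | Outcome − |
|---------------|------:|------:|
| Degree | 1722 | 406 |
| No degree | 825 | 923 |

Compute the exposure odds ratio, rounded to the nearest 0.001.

Cells: a = 1722, b = 406, c = 825, d = 923.
OR = (a·d)/(b·c) = (1722 × 923) / (406 × 825) = 1589406 / 334950 = 4.74520
The odds of home ownership by age 35 are about 4.75 times as high in the degree group.

4.745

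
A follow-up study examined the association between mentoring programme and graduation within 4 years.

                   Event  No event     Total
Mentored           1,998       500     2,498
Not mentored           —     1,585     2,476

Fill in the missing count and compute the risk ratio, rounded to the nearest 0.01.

2.22

The missing cell is in the unexposed row: 2476 − 1585 = 891.
So a = 1998, b = 500, c = 891, d = 1585.
RR = [a/(a+b)] / [c/(c+d)] = (1998/2498) / (891/2476) = 0.79984/0.35985 = 2.22268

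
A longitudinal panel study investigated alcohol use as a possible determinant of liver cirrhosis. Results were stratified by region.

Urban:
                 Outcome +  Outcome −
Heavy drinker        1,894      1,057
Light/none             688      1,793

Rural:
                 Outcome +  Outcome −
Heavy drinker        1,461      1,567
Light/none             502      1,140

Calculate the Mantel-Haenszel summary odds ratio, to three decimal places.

OR_MH = Σ(aᵢdᵢ/nᵢ) / Σ(bᵢcᵢ/nᵢ), where nᵢ is the stratum total.
Stratum 1 (Urban): n = 5432; a·d/n = 1894·1793/5432 = 625.1734; b·c/n = 1057·688/5432 = 133.8763
Stratum 2 (Rural): n = 4670; a·d/n = 1461·1140/4670 = 356.6467; b·c/n = 1567·502/4670 = 168.4441
OR_MH = (625.1734 + 356.6467) / (133.8763 + 168.4441) = 981.8201 / 302.3204 = 3.24761

3.248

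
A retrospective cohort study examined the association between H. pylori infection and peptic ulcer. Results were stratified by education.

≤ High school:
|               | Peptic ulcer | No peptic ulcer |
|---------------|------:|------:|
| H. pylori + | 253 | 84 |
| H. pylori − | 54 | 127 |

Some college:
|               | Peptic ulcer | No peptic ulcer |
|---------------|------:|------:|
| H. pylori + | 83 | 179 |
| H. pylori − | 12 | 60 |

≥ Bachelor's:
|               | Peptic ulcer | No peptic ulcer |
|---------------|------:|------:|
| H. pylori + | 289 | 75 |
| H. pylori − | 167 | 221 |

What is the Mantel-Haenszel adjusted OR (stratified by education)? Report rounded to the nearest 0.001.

5.083

OR_MH = Σ(aᵢdᵢ/nᵢ) / Σ(bᵢcᵢ/nᵢ), where nᵢ is the stratum total.
Stratum 1 (≤ High school): n = 518; a·d/n = 253·127/518 = 62.0290; b·c/n = 84·54/518 = 8.7568
Stratum 2 (Some college): n = 334; a·d/n = 83·60/334 = 14.9102; b·c/n = 179·12/334 = 6.4311
Stratum 3 (≥ Bachelor's): n = 752; a·d/n = 289·221/752 = 84.9322; b·c/n = 75·167/752 = 16.6556
OR_MH = (62.0290 + 14.9102 + 84.9322) / (8.7568 + 6.4311 + 16.6556) = 161.8713 / 31.8435 = 5.08334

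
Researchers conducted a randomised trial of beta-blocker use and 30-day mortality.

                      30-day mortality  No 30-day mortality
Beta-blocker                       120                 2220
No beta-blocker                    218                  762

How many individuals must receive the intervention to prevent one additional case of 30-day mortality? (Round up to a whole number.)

Risk in treated group = 120/2340 = 0.05128; risk in control = 218/980 = 0.22245.
Absolute risk reduction = 0.22245 − 0.05128 = 0.17117
NNT = 1 / ARR = 1 / 0.17117 = 5.842 → round up → 6

6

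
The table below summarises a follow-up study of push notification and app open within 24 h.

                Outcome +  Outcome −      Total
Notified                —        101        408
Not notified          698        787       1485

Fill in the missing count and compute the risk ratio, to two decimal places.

1.60

The missing cell is in the exposed row: 408 − 101 = 307.
So a = 307, b = 101, c = 698, d = 787.
RR = [a/(a+b)] / [c/(c+d)] = (307/408) / (698/1485) = 0.75245/0.47003 = 1.60084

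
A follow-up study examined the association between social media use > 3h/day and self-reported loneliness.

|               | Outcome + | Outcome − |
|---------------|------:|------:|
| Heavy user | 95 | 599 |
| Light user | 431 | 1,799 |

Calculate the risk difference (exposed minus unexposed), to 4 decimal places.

Cells: a = 95, b = 599, c = 431, d = 1799.
Risk in exposed = 95/694 = 0.136888; risk in unexposed = 431/2230 = 0.193274.
Risk difference = 0.136888 − 0.193274 = -0.056386

-0.0564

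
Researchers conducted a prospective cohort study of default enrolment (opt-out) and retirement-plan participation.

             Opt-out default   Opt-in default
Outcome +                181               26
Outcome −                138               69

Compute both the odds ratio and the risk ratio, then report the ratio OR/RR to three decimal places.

Reading the table with exposure as columns: a = 181 (Opt-out default, case), b = 138 (Opt-out default, non-case), c = 26 (Opt-in default, case), d = 69.
OR = (181·69)/(138·26) = 12489/3588 = 3.48077
Risk in exposed = 181/319 = 0.56740; risk in unexposed = 26/95 = 0.27368; RR = 2.07319
OR/RR = 3.48077 / 2.07319 = 1.67895
The outcome is not rare, so the OR lies further from 1 than the RR.

1.679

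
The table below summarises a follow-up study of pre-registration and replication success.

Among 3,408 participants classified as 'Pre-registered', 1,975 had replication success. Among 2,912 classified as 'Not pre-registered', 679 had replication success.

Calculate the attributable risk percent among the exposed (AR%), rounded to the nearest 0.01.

From the description: a = 1975, b = 1433, c = 679, d = 2233.
Risk in exposed = 1975/3408 = 0.57952; risk in unexposed = 679/2912 = 0.23317.
RR = 0.57952/0.23317 = 2.48536
AR% = (RR − 1)/RR × 100 = (2.48536 − 1)/2.48536 × 100 = 59.7644%

59.76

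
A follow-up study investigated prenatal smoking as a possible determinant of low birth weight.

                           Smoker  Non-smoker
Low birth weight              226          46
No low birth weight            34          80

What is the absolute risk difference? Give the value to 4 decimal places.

0.5042

Reading the table with exposure as columns: a = 226 (Smoker, case), b = 34 (Smoker, non-case), c = 46 (Non-smoker, case), d = 80.
Risk in exposed = 226/260 = 0.869231; risk in unexposed = 46/126 = 0.365079.
Risk difference = 0.869231 − 0.365079 = 0.504151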